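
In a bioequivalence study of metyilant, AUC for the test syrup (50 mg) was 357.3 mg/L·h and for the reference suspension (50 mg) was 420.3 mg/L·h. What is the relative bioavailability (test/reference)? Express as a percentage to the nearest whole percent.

F_rel = (AUC_test/D_test) / (AUC_ref/D_ref)
      = (357.3/50) / (420.3/50)
      = 7.146 / 8.406 = 0.8501 = 85.01%

F_rel = 85%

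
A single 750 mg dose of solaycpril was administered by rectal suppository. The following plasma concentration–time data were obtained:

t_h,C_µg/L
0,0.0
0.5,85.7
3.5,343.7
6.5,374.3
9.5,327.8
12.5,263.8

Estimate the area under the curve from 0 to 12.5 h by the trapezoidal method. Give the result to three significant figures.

AUC = 3680 µg/L·h

Trapezoidal AUC_0→12.5:
  [0→0.5]: (0.0+85.7)/2 × 0.5 = 21.425
  [0.5→3.5]: (85.7+343.7)/2 × 3 = 644.1
  [3.5→6.5]: (343.7+374.3)/2 × 3 = 1077.0
  [6.5→9.5]: (374.3+327.8)/2 × 3 = 1053.15
  [9.5→12.5]: (327.8+263.8)/2 × 3 = 887.4
  Sum = 3683.075 µg/L·h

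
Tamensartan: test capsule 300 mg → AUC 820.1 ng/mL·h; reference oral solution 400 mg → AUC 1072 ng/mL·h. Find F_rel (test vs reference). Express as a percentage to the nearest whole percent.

F_rel = (AUC_test/D_test) / (AUC_ref/D_ref)
      = (820.1/300) / (1072/400)
      = 2.73367 / 2.68 = 1.0200 = 102.00%

F_rel = 102%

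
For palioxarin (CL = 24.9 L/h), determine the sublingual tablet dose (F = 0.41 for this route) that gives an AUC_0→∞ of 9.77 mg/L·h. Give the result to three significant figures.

Dose = 593 mg

Dose = CL × AUC_0→∞ / F
     = 24.9 × 9.77 / 0.41 = 593.349 mg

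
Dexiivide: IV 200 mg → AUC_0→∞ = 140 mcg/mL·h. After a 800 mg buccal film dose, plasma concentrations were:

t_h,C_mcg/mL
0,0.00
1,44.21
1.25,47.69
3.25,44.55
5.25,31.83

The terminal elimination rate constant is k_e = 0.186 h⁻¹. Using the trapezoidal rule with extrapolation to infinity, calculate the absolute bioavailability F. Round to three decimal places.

Trapezoidal AUC_0→5.25 (buccal film):
  [0→1]: (0.00+44.21)/2 × 1 = 22.105
  [1→1.25]: (44.21+47.69)/2 × 0.25 = 11.4875
  [1.25→3.25]: (47.69+44.55)/2 × 2 = 92.24
  [3.25→5.25]: (44.55+31.83)/2 × 2 = 76.38
  Sum = 202.2125 mcg/mL·h
Tail: C_last/k_e = 31.83/0.186 = 171.129
AUC_0→∞ (buccal film) = 202.2125 + 171.129 = 373.3415 mcg/mL·h
F = (AUC_ev/D_ev)/(AUC_iv/D_iv) = (373.3415/800)/(140/200) = 0.466677/0.7 = 0.6667

F = 0.667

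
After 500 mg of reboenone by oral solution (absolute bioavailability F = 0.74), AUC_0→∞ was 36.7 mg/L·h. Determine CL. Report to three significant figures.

CL = F × Dose / AUC_0→∞
   = 0.74 × 500 / 36.7 = 10.0817 L/h

CL = 10.1 L/h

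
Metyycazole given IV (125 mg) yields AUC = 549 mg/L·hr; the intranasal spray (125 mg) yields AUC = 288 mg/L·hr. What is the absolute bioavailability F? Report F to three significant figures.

F = 0.525

F = (AUC_ev / D_ev) / (AUC_iv / D_iv)
  = (288/125) / (549/125)
  = 2.304 / 4.392 = 0.5246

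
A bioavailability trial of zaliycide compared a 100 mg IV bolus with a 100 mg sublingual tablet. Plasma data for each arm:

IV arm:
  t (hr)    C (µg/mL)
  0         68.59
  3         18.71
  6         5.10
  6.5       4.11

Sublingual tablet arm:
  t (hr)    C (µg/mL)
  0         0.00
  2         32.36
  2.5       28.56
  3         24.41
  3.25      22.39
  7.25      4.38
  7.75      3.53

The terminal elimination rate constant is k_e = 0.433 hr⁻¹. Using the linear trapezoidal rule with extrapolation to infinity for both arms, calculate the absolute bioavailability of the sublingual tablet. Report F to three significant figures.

Trapezoidal AUC_0→6.5 (IV):
  [0→3]: (68.59+18.71)/2 × 3 = 130.95
  [3→6]: (18.71+5.10)/2 × 3 = 35.715
  [6→6.5]: (5.10+4.11)/2 × 0.5 = 2.3025
  Sum = 168.9675 µg/mL·hr
IV tail: 4.11/0.433 = 9.492; AUC_iv,0→∞ = 168.9675 + 9.492 = 178.4595 µg/mL·hr
Trapezoidal AUC_0→7.75 (sublingual tablet):
  [0→2]: (0.00+32.36)/2 × 2 = 32.36
  [2→2.5]: (32.36+28.56)/2 × 0.5 = 15.23
  [2.5→3]: (28.56+24.41)/2 × 0.5 = 13.2425
  [3→3.25]: (24.41+22.39)/2 × 0.25 = 5.85
  [3.25→7.25]: (22.39+4.38)/2 × 4 = 53.54
  [7.25→7.75]: (4.38+3.53)/2 × 0.5 = 1.9775
  Sum = 122.2 µg/mL·hr
sublingual tablet tail: 3.53/0.433 = 8.152; AUC_ev,0→∞ = 122.2 + 8.152 = 130.352 µg/mL·hr
F = (AUC_ev/D_ev)/(AUC_iv/D_iv) = (130.352/100)/(178.4595/100) = 1.30352/1.784595 = 0.7304

F = 0.730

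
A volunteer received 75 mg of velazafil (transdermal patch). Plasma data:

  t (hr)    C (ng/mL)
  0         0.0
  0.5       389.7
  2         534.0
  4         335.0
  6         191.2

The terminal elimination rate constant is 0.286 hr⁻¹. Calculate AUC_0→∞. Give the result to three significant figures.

Trapezoidal AUC_0→6:
  [0→0.5]: (0.0+389.7)/2 × 0.5 = 97.425
  [0.5→2]: (389.7+534.0)/2 × 1.5 = 692.775
  [2→4]: (534.0+335.0)/2 × 2 = 869.0
  [4→6]: (335.0+191.2)/2 × 2 = 526.2
  Sum = 2185.4 ng/mL·hr
Extrapolated tail: C_last / k_e = 191.2 / 0.286 = 668.531
AUC_0→∞ = 2185.4 + 668.531 = 2853.931 ng/mL·hr

AUC = 2850 ng/mL·hr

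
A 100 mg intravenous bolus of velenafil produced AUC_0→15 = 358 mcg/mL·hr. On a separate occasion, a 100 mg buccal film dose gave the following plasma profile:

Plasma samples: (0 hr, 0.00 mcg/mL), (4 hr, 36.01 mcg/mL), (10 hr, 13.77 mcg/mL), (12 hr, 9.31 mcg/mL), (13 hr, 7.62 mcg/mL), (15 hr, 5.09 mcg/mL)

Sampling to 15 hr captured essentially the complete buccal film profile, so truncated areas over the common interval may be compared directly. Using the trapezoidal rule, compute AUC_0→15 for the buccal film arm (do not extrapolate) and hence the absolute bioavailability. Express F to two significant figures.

F = 0.74

Trapezoidal AUC_0→15 (buccal film):
  [0→4]: (0.00+36.01)/2 × 4 = 72.02
  [4→10]: (36.01+13.77)/2 × 6 = 149.34
  [10→12]: (13.77+9.31)/2 × 2 = 23.08
  [12→13]: (9.31+7.62)/2 × 1 = 8.465
  [13→15]: (7.62+5.09)/2 × 2 = 12.71
  Sum = 265.615 mcg/mL·hr
F = (AUC_ev/D_ev)/(AUC_iv/D_iv) = (265.615/100)/(358/100) = 2.65615/3.58 = 0.7419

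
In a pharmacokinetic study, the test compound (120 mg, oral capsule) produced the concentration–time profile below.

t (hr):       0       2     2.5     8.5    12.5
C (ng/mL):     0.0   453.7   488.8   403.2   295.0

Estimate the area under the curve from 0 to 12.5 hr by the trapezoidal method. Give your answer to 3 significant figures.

Trapezoidal AUC_0→12.5:
  [0→2]: (0.0+453.7)/2 × 2 = 453.7
  [2→2.5]: (453.7+488.8)/2 × 0.5 = 235.625
  [2.5→8.5]: (488.8+403.2)/2 × 6 = 2676.0
  [8.5→12.5]: (403.2+295.0)/2 × 4 = 1396.4
  Sum = 4761.725 ng/mL·hr

AUC = 4760 ng/mL·hr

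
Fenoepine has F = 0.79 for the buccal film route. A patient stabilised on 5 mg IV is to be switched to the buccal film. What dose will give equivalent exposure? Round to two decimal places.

D_buccal = 6.33 mg

For equal systemic exposure: F × D_ev = D_iv
D_ev = D_iv / F = 5 / 0.79 = 6.32911 mg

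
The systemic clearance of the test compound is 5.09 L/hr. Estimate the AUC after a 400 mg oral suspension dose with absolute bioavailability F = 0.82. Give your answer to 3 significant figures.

AUC = 64.4 mg/L·hr

AUC_0→∞ = F × Dose / CL
        = 0.82 × 400 / 5.09 = 64.4401 mg/L·hr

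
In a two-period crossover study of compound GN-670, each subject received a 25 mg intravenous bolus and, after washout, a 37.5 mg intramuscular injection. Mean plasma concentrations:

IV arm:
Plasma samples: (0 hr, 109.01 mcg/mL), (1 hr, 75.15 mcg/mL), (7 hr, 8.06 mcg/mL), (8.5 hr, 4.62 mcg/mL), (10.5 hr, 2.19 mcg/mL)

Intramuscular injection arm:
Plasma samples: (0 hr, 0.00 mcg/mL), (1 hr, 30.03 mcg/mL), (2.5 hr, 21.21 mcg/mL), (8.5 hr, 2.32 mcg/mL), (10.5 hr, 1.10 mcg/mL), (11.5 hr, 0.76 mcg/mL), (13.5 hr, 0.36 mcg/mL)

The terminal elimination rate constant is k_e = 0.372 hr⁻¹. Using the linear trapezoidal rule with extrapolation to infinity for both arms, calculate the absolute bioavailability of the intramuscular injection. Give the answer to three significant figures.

F = 0.239

Trapezoidal AUC_0→10.5 (IV):
  [0→1]: (109.01+75.15)/2 × 1 = 92.08
  [1→7]: (75.15+8.06)/2 × 6 = 249.63
  [7→8.5]: (8.06+4.62)/2 × 1.5 = 9.51
  [8.5→10.5]: (4.62+2.19)/2 × 2 = 6.81
  Sum = 358.03 mcg/mL·hr
IV tail: 2.19/0.372 = 5.887; AUC_iv,0→∞ = 358.03 + 5.887 = 363.917 mcg/mL·hr
Trapezoidal AUC_0→13.5 (intramuscular injection):
  [0→1]: (0.00+30.03)/2 × 1 = 15.015
  [1→2.5]: (30.03+21.21)/2 × 1.5 = 38.43
  [2.5→8.5]: (21.21+2.32)/2 × 6 = 70.59
  [8.5→10.5]: (2.32+1.10)/2 × 2 = 3.42
  [10.5→11.5]: (1.10+0.76)/2 × 1 = 0.93
  [11.5→13.5]: (0.76+0.36)/2 × 2 = 1.12
  Sum = 129.505 mcg/mL·hr
intramuscular injection tail: 0.36/0.372 = 0.968; AUC_ev,0→∞ = 129.505 + 0.968 = 130.473 mcg/mL·hr
F = (AUC_ev/D_ev)/(AUC_iv/D_iv) = (130.473/37.5)/(363.917/25) = 3.47928/14.55668 = 0.2390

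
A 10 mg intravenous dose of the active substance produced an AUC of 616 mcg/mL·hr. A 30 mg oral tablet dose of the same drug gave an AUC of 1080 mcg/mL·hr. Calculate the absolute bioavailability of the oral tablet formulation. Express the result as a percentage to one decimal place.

F = (AUC_ev / D_ev) / (AUC_iv / D_iv)
  = (1080/30) / (616/10)
  = 36 / 61.6 = 0.5844
  = 58.44%

F = 58.4%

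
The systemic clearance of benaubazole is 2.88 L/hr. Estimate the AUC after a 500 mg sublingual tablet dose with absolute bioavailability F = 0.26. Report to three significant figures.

AUC_0→∞ = F × Dose / CL
        = 0.26 × 500 / 2.88 = 45.1389 mg/L·hr

AUC = 45.1 mg/L·hr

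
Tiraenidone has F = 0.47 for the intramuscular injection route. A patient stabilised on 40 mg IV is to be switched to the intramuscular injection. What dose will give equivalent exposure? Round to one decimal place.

D_intramuscular = 85.1 mg

For equal systemic exposure: F × D_ev = D_iv
D_ev = D_iv / F = 40 / 0.47 = 85.1064 mg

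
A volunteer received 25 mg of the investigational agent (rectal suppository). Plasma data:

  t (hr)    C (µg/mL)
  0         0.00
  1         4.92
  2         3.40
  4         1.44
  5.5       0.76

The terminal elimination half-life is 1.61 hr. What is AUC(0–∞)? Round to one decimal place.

Trapezoidal AUC_0→5.5:
  [0→1]: (0.00+4.92)/2 × 1 = 2.46
  [1→2]: (4.92+3.40)/2 × 1 = 4.16
  [2→4]: (3.40+1.44)/2 × 2 = 4.84
  [4→5.5]: (1.44+0.76)/2 × 1.5 = 1.65
  Sum = 13.11 µg/mL·hr
k_e = ln2 / t½ = 0.693147 / 1.61 = 0.4305 hr^-1
Extrapolated tail: C_last / k_e = 0.76 / 0.4305 = 1.765
AUC_0→∞ = 13.11 + 1.765 = 14.875 µg/mL·hr

AUC = 14.9 µg/mL·hr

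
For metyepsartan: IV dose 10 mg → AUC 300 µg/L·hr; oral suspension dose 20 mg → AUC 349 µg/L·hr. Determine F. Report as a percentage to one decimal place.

F = 58.2%

F = (AUC_ev / D_ev) / (AUC_iv / D_iv)
  = (349/20) / (300/10)
  = 17.45 / 30 = 0.5817
  = 58.17%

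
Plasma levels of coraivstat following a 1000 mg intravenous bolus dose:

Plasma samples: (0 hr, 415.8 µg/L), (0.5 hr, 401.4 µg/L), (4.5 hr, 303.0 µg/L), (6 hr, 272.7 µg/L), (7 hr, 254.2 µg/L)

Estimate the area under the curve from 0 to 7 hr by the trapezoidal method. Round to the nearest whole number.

AUC = 2308 µg/L·hr

Trapezoidal AUC_0→7:
  [0→0.5]: (415.8+401.4)/2 × 0.5 = 204.3
  [0.5→4.5]: (401.4+303.0)/2 × 4 = 1408.8
  [4.5→6]: (303.0+272.7)/2 × 1.5 = 431.775
  [6→7]: (272.7+254.2)/2 × 1 = 263.45
  Sum = 2308.325 µg/L·hr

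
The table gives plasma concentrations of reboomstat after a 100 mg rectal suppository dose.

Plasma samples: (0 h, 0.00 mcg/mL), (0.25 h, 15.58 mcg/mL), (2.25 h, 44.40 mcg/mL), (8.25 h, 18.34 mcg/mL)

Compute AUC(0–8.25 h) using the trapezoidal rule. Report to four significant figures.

AUC = 250.1 mcg/mL·h

Trapezoidal AUC_0→8.25:
  [0→0.25]: (0.00+15.58)/2 × 0.25 = 1.9475
  [0.25→2.25]: (15.58+44.40)/2 × 2 = 59.98
  [2.25→8.25]: (44.40+18.34)/2 × 6 = 188.22
  Sum = 250.1475 mcg/mL·h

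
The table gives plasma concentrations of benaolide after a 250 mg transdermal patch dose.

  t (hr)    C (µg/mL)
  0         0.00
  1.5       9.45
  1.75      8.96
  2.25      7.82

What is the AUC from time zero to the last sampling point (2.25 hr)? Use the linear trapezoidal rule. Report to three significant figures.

AUC = 13.6 µg/mL·hr

Trapezoidal AUC_0→2.25:
  [0→1.5]: (0.00+9.45)/2 × 1.5 = 7.0875
  [1.5→1.75]: (9.45+8.96)/2 × 0.25 = 2.30125
  [1.75→2.25]: (8.96+7.82)/2 × 0.5 = 4.195
  Sum = 13.58375 µg/mL·hr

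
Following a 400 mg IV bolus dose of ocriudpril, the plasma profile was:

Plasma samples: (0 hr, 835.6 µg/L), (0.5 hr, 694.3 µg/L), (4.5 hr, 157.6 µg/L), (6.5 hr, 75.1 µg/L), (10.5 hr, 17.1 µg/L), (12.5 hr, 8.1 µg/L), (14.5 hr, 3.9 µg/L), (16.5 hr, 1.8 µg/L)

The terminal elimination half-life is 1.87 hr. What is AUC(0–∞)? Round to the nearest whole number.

Trapezoidal AUC_0→16.5:
  [0→0.5]: (835.6+694.3)/2 × 0.5 = 382.475
  [0.5→4.5]: (694.3+157.6)/2 × 4 = 1703.8
  [4.5→6.5]: (157.6+75.1)/2 × 2 = 232.7
  [6.5→10.5]: (75.1+17.1)/2 × 4 = 184.4
  [10.5→12.5]: (17.1+8.1)/2 × 2 = 25.2
  [12.5→14.5]: (8.1+3.9)/2 × 2 = 12.0
  [14.5→16.5]: (3.9+1.8)/2 × 2 = 5.7
  Sum = 2546.275 µg/L·hr
k_e = ln2 / t½ = 0.693147 / 1.87 = 0.3707 hr^-1
Extrapolated tail: C_last / k_e = 1.8 / 0.3707 = 4.856
AUC_0→∞ = 2546.275 + 4.856 = 2551.131 µg/L·hr

AUC = 2551 µg/L·hr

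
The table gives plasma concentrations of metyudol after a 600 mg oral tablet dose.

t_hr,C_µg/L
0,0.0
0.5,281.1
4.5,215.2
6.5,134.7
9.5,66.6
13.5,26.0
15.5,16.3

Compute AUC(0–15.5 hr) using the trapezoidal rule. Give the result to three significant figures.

AUC = 1940 µg/L·hr

Trapezoidal AUC_0→15.5:
  [0→0.5]: (0.0+281.1)/2 × 0.5 = 70.275
  [0.5→4.5]: (281.1+215.2)/2 × 4 = 992.6
  [4.5→6.5]: (215.2+134.7)/2 × 2 = 349.9
  [6.5→9.5]: (134.7+66.6)/2 × 3 = 301.95
  [9.5→13.5]: (66.6+26.0)/2 × 4 = 185.2
  [13.5→15.5]: (26.0+16.3)/2 × 2 = 42.3
  Sum = 1942.225 µg/L·hr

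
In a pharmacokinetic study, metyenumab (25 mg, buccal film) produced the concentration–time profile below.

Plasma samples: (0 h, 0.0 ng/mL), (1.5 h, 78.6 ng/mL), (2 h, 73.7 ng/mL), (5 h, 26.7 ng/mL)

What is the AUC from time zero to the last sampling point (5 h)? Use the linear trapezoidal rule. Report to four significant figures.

AUC = 247.6 ng/mL·h

Trapezoidal AUC_0→5:
  [0→1.5]: (0.0+78.6)/2 × 1.5 = 58.95
  [1.5→2]: (78.6+73.7)/2 × 0.5 = 38.075
  [2→5]: (73.7+26.7)/2 × 3 = 150.6
  Sum = 247.625 ng/mL·h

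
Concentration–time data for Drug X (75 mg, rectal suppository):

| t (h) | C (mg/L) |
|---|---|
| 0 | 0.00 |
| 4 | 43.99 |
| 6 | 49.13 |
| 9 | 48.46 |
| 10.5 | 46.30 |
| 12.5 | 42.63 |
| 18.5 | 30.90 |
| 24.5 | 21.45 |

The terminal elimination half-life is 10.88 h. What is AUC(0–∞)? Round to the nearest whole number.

AUC = 1202 mg/L·h

Trapezoidal AUC_0→24.5:
  [0→4]: (0.00+43.99)/2 × 4 = 87.98
  [4→6]: (43.99+49.13)/2 × 2 = 93.12
  [6→9]: (49.13+48.46)/2 × 3 = 146.385
  [9→10.5]: (48.46+46.30)/2 × 1.5 = 71.07
  [10.5→12.5]: (46.30+42.63)/2 × 2 = 88.93
  [12.5→18.5]: (42.63+30.90)/2 × 6 = 220.59
  [18.5→24.5]: (30.90+21.45)/2 × 6 = 157.05
  Sum = 865.125 mg/L·h
k_e = ln2 / t½ = 0.693147 / 10.88 = 0.0637 h^-1
Extrapolated tail: C_last / k_e = 21.45 / 0.0637 = 336.735
AUC_0→∞ = 865.125 + 336.735 = 1201.86 mg/L·h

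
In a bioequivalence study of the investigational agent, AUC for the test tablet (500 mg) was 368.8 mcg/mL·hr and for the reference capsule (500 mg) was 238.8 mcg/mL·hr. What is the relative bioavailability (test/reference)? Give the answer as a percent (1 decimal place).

F_rel = (AUC_test/D_test) / (AUC_ref/D_ref)
      = (368.8/500) / (238.8/500)
      = 0.7376 / 0.4776 = 1.5444 = 154.44%

F_rel = 154.4%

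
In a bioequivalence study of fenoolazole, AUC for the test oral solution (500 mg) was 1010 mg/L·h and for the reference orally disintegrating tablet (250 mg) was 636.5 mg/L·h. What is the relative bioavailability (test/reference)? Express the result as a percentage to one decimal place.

F_rel = (AUC_test/D_test) / (AUC_ref/D_ref)
      = (1010/500) / (636.5/250)
      = 2.02 / 2.546 = 0.7934 = 79.34%

F_rel = 79.3%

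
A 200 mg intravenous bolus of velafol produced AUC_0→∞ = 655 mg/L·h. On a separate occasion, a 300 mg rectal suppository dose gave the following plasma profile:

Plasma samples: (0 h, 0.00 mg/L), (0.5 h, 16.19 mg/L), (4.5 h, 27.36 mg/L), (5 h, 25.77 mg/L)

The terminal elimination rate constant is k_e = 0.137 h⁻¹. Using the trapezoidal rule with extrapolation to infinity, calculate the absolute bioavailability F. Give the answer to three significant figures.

F = 0.298

Trapezoidal AUC_0→5 (rectal suppository):
  [0→0.5]: (0.00+16.19)/2 × 0.5 = 4.0475
  [0.5→4.5]: (16.19+27.36)/2 × 4 = 87.1
  [4.5→5]: (27.36+25.77)/2 × 0.5 = 13.2825
  Sum = 104.43 mg/L·h
Tail: C_last/k_e = 25.77/0.137 = 188.102
AUC_0→∞ (rectal suppository) = 104.43 + 188.102 = 292.532 mg/L·h
F = (AUC_ev/D_ev)/(AUC_iv/D_iv) = (292.532/300)/(655/200) = 0.975107/3.275 = 0.2977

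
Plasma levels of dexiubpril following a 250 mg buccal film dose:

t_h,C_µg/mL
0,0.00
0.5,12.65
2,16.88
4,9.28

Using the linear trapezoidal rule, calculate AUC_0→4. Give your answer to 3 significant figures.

Trapezoidal AUC_0→4:
  [0→0.5]: (0.00+12.65)/2 × 0.5 = 3.1625
  [0.5→2]: (12.65+16.88)/2 × 1.5 = 22.1475
  [2→4]: (16.88+9.28)/2 × 2 = 26.16
  Sum = 51.47 µg/mL·h

AUC = 51.5 µg/mL·h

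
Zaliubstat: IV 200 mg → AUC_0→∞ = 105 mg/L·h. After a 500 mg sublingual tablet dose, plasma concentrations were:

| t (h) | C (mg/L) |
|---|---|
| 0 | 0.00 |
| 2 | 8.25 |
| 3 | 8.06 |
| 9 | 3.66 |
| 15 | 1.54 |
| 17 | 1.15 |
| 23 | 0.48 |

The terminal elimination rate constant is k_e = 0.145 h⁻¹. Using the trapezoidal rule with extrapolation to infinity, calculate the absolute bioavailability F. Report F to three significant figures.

Trapezoidal AUC_0→23 (sublingual tablet):
  [0→2]: (0.00+8.25)/2 × 2 = 8.25
  [2→3]: (8.25+8.06)/2 × 1 = 8.155
  [3→9]: (8.06+3.66)/2 × 6 = 35.16
  [9→15]: (3.66+1.54)/2 × 6 = 15.6
  [15→17]: (1.54+1.15)/2 × 2 = 2.69
  [17→23]: (1.15+0.48)/2 × 6 = 4.89
  Sum = 74.745 mg/L·h
Tail: C_last/k_e = 0.48/0.145 = 3.310
AUC_0→∞ (sublingual tablet) = 74.745 + 3.310 = 78.055 mg/L·h
F = (AUC_ev/D_ev)/(AUC_iv/D_iv) = (78.055/500)/(105/200) = 0.15611/0.525 = 0.2974

F = 0.297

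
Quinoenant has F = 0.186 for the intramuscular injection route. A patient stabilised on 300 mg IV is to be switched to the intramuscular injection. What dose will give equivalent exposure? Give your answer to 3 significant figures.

For equal systemic exposure: F × D_ev = D_iv
D_ev = D_iv / F = 300 / 0.186 = 1612.9 mg

D_intramuscular = 1610 mg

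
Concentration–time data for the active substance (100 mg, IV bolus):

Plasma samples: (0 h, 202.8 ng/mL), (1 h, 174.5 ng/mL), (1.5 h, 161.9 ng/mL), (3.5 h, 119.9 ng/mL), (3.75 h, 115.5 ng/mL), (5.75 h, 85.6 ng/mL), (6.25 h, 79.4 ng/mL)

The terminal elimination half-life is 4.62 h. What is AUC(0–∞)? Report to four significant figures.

Trapezoidal AUC_0→6.25:
  [0→1]: (202.8+174.5)/2 × 1 = 188.65
  [1→1.5]: (174.5+161.9)/2 × 0.5 = 84.1
  [1.5→3.5]: (161.9+119.9)/2 × 2 = 281.8
  [3.5→3.75]: (119.9+115.5)/2 × 0.25 = 29.425
  [3.75→5.75]: (115.5+85.6)/2 × 2 = 201.1
  [5.75→6.25]: (85.6+79.4)/2 × 0.5 = 41.25
  Sum = 826.325 ng/mL·h
k_e = ln2 / t½ = 0.693147 / 4.62 = 0.1500 h^-1
Extrapolated tail: C_last / k_e = 79.4 / 0.15 = 529.333
AUC_0→∞ = 826.325 + 529.333 = 1355.658 ng/mL·h

AUC = 1356 ng/mL·h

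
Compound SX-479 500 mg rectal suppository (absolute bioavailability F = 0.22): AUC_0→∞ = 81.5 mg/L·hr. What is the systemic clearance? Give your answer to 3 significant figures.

CL = 1.35 L/hr

CL = F × Dose / AUC_0→∞
   = 0.22 × 500 / 81.5 = 1.34969 L/hr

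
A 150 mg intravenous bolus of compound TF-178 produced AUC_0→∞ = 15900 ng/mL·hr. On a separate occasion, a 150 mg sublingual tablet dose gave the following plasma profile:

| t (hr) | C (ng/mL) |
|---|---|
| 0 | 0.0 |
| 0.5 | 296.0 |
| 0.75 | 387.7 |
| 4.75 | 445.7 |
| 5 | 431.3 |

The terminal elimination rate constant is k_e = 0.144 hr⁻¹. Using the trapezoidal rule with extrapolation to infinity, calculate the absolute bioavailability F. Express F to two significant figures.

F = 0.31

Trapezoidal AUC_0→5 (sublingual tablet):
  [0→0.5]: (0.0+296.0)/2 × 0.5 = 74.0
  [0.5→0.75]: (296.0+387.7)/2 × 0.25 = 85.4625
  [0.75→4.75]: (387.7+445.7)/2 × 4 = 1666.8
  [4.75→5]: (445.7+431.3)/2 × 0.25 = 109.625
  Sum = 1935.8875 ng/mL·hr
Tail: C_last/k_e = 431.3/0.144 = 2995.139
AUC_0→∞ (sublingual tablet) = 1935.8875 + 2995.139 = 4931.0265 ng/mL·hr
F = (AUC_ev/D_ev)/(AUC_iv/D_iv) = (4931.0265/150)/(15900/150) = 32.87351/106 = 0.3101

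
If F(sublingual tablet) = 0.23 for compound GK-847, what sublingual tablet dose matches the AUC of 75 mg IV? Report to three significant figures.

D_sublingual = 326 mg

For equal systemic exposure: F × D_ev = D_iv
D_ev = D_iv / F = 75 / 0.23 = 326.087 mg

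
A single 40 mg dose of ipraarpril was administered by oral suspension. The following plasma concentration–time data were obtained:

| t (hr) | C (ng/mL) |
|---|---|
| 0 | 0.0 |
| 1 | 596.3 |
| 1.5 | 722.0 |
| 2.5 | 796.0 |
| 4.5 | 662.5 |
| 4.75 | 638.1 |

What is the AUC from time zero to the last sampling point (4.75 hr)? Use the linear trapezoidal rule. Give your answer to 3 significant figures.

AUC = 3010 ng/mL·hr

Trapezoidal AUC_0→4.75:
  [0→1]: (0.0+596.3)/2 × 1 = 298.15
  [1→1.5]: (596.3+722.0)/2 × 0.5 = 329.575
  [1.5→2.5]: (722.0+796.0)/2 × 1 = 759.0
  [2.5→4.5]: (796.0+662.5)/2 × 2 = 1458.5
  [4.5→4.75]: (662.5+638.1)/2 × 0.25 = 162.575
  Sum = 3007.8 ng/mL·hr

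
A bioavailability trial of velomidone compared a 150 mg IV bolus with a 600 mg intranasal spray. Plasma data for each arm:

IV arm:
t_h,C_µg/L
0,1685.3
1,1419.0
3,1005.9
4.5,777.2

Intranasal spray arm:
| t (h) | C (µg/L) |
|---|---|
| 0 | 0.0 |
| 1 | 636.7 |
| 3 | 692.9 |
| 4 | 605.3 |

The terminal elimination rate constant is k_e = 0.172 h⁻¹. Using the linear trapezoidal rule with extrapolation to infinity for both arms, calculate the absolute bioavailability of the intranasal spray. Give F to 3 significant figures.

F = 0.148

Trapezoidal AUC_0→4.5 (IV):
  [0→1]: (1685.3+1419.0)/2 × 1 = 1552.15
  [1→3]: (1419.0+1005.9)/2 × 2 = 2424.9
  [3→4.5]: (1005.9+777.2)/2 × 1.5 = 1337.325
  Sum = 5314.375 µg/L·h
IV tail: 777.2/0.172 = 4518.605; AUC_iv,0→∞ = 5314.375 + 4518.605 = 9832.98 µg/L·h
Trapezoidal AUC_0→4 (intranasal spray):
  [0→1]: (0.0+636.7)/2 × 1 = 318.35
  [1→3]: (636.7+692.9)/2 × 2 = 1329.6
  [3→4]: (692.9+605.3)/2 × 1 = 649.1
  Sum = 2297.05 µg/L·h
intranasal spray tail: 605.3/0.172 = 3519.186; AUC_ev,0→∞ = 2297.05 + 3519.186 = 5816.236 µg/L·h
F = (AUC_ev/D_ev)/(AUC_iv/D_iv) = (5816.236/600)/(9832.98/150) = 9.69373/65.5532 = 0.1479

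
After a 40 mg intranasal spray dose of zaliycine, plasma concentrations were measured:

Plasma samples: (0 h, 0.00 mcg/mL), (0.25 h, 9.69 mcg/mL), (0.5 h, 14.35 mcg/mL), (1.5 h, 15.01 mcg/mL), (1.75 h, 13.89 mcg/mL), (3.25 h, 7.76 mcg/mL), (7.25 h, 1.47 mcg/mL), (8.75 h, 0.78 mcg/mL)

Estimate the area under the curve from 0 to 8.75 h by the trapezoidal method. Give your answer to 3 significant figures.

Trapezoidal AUC_0→8.75:
  [0→0.25]: (0.00+9.69)/2 × 0.25 = 1.21125
  [0.25→0.5]: (9.69+14.35)/2 × 0.25 = 3.005
  [0.5→1.5]: (14.35+15.01)/2 × 1 = 14.68
  [1.5→1.75]: (15.01+13.89)/2 × 0.25 = 3.6125
  [1.75→3.25]: (13.89+7.76)/2 × 1.5 = 16.2375
  [3.25→7.25]: (7.76+1.47)/2 × 4 = 18.46
  [7.25→8.75]: (1.47+0.78)/2 × 1.5 = 1.6875
  Sum = 58.89375 mcg/mL·h

AUC = 58.9 mcg/mL·h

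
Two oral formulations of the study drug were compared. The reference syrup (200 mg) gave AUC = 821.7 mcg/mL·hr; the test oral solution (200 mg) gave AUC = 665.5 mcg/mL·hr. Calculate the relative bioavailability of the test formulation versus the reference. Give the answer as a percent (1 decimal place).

F_rel = (AUC_test/D_test) / (AUC_ref/D_ref)
      = (665.5/200) / (821.7/200)
      = 3.3275 / 4.1085 = 0.8099 = 80.99%

F_rel = 81.0%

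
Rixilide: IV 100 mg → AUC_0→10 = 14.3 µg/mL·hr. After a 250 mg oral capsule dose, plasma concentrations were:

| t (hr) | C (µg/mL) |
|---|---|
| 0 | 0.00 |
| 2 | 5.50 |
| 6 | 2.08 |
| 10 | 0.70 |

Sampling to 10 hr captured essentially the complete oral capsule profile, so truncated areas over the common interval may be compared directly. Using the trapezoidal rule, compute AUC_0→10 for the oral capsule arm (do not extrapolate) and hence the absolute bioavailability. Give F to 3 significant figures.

Trapezoidal AUC_0→10 (oral capsule):
  [0→2]: (0.00+5.50)/2 × 2 = 5.5
  [2→6]: (5.50+2.08)/2 × 4 = 15.16
  [6→10]: (2.08+0.70)/2 × 4 = 5.56
  Sum = 26.22 µg/mL·hr
F = (AUC_ev/D_ev)/(AUC_iv/D_iv) = (26.22/250)/(14.3/100) = 0.10488/0.143 = 0.7334

F = 0.733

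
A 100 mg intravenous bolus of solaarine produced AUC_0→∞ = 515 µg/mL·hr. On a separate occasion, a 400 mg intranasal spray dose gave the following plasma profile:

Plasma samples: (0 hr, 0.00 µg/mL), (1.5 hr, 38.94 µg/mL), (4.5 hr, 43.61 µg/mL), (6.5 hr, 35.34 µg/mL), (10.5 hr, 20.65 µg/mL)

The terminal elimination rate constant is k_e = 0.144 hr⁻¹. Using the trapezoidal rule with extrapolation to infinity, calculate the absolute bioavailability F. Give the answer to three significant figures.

F = 0.237

Trapezoidal AUC_0→10.5 (intranasal spray):
  [0→1.5]: (0.00+38.94)/2 × 1.5 = 29.205
  [1.5→4.5]: (38.94+43.61)/2 × 3 = 123.825
  [4.5→6.5]: (43.61+35.34)/2 × 2 = 78.95
  [6.5→10.5]: (35.34+20.65)/2 × 4 = 111.98
  Sum = 343.96 µg/mL·hr
Tail: C_last/k_e = 20.65/0.144 = 143.403
AUC_0→∞ (intranasal spray) = 343.96 + 143.403 = 487.363 µg/mL·hr
F = (AUC_ev/D_ev)/(AUC_iv/D_iv) = (487.363/400)/(515/100) = 1.2184075/5.15 = 0.2366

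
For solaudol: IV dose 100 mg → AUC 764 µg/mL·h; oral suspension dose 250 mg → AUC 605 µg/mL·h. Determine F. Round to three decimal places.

F = (AUC_ev / D_ev) / (AUC_iv / D_iv)
  = (605/250) / (764/100)
  = 2.42 / 7.64 = 0.3168

F = 0.317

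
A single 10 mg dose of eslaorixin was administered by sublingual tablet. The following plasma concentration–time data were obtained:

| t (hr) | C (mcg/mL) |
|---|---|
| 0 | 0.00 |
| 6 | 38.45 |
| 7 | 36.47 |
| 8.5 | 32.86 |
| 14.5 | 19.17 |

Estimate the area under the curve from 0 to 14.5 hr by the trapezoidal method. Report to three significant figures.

AUC = 361 mcg/mL·hr

Trapezoidal AUC_0→14.5:
  [0→6]: (0.00+38.45)/2 × 6 = 115.35
  [6→7]: (38.45+36.47)/2 × 1 = 37.46
  [7→8.5]: (36.47+32.86)/2 × 1.5 = 51.9975
  [8.5→14.5]: (32.86+19.17)/2 × 6 = 156.09
  Sum = 360.8975 mcg/mL·hr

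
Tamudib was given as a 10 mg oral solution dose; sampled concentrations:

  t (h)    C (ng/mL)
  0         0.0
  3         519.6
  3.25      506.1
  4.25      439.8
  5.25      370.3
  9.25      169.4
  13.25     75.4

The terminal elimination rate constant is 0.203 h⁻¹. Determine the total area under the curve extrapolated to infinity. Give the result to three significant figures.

Trapezoidal AUC_0→13.25:
  [0→3]: (0.0+519.6)/2 × 3 = 779.4
  [3→3.25]: (519.6+506.1)/2 × 0.25 = 128.2125
  [3.25→4.25]: (506.1+439.8)/2 × 1 = 472.95
  [4.25→5.25]: (439.8+370.3)/2 × 1 = 405.05
  [5.25→9.25]: (370.3+169.4)/2 × 4 = 1079.4
  [9.25→13.25]: (169.4+75.4)/2 × 4 = 489.6
  Sum = 3354.6125 ng/mL·h
Extrapolated tail: C_last / k_e = 75.4 / 0.203 = 371.429
AUC_0→∞ = 3354.6125 + 371.429 = 3726.0415 ng/mL·h

AUC = 3730 ng/mL·h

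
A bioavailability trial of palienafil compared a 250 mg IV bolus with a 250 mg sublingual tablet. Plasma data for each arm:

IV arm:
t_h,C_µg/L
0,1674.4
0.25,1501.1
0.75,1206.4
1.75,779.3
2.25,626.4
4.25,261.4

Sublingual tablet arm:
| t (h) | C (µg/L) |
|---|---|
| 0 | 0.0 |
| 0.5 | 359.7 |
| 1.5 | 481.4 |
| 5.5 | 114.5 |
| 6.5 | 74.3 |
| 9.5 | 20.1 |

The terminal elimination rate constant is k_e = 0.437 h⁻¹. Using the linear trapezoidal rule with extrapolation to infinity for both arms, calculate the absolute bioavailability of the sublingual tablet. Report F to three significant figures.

Trapezoidal AUC_0→4.25 (IV):
  [0→0.25]: (1674.4+1501.1)/2 × 0.25 = 396.9375
  [0.25→0.75]: (1501.1+1206.4)/2 × 0.5 = 676.875
  [0.75→1.75]: (1206.4+779.3)/2 × 1 = 992.85
  [1.75→2.25]: (779.3+626.4)/2 × 0.5 = 351.425
  [2.25→4.25]: (626.4+261.4)/2 × 2 = 887.8
  Sum = 3305.8875 µg/L·h
IV tail: 261.4/0.437 = 598.169; AUC_iv,0→∞ = 3305.8875 + 598.169 = 3904.0565 µg/L·h
Trapezoidal AUC_0→9.5 (sublingual tablet):
  [0→0.5]: (0.0+359.7)/2 × 0.5 = 89.925
  [0.5→1.5]: (359.7+481.4)/2 × 1 = 420.55
  [1.5→5.5]: (481.4+114.5)/2 × 4 = 1191.8
  [5.5→6.5]: (114.5+74.3)/2 × 1 = 94.4
  [6.5→9.5]: (74.3+20.1)/2 × 3 = 141.6
  Sum = 1938.275 µg/L·h
sublingual tablet tail: 20.1/0.437 = 45.995; AUC_ev,0→∞ = 1938.275 + 45.995 = 1984.27 µg/L·h
F = (AUC_ev/D_ev)/(AUC_iv/D_iv) = (1984.27/250)/(3904.0565/250) = 7.93708/15.616226 = 0.5083

F = 0.508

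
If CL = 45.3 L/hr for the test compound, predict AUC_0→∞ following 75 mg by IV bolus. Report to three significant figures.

AUC = 1.66 mg/L·hr

AUC_0→∞ = Dose_iv / CL
        = 75 / 45.3 = 1.65563 mg/L·hr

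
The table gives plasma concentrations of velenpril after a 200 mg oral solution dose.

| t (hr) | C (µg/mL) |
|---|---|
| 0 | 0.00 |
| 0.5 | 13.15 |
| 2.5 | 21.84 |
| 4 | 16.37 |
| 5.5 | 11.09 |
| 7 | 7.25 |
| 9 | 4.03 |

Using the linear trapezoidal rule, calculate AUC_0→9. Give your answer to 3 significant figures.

AUC = 113 µg/mL·hr

Trapezoidal AUC_0→9:
  [0→0.5]: (0.00+13.15)/2 × 0.5 = 3.2875
  [0.5→2.5]: (13.15+21.84)/2 × 2 = 34.99
  [2.5→4]: (21.84+16.37)/2 × 1.5 = 28.6575
  [4→5.5]: (16.37+11.09)/2 × 1.5 = 20.595
  [5.5→7]: (11.09+7.25)/2 × 1.5 = 13.755
  [7→9]: (7.25+4.03)/2 × 2 = 11.28
  Sum = 112.565 µg/mL·hr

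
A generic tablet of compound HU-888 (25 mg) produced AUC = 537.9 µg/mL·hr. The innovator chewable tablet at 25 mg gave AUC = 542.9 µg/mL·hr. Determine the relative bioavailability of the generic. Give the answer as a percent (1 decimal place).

F_rel = 99.1%

F_rel = (AUC_test/D_test) / (AUC_ref/D_ref)
      = (537.9/25) / (542.9/25)
      = 21.516 / 21.716 = 0.9908 = 99.08%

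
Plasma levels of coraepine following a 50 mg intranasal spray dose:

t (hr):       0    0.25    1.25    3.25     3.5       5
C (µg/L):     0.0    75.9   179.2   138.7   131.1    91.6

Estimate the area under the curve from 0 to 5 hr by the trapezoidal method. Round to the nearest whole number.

AUC = 656 µg/L·hr

Trapezoidal AUC_0→5:
  [0→0.25]: (0.0+75.9)/2 × 0.25 = 9.4875
  [0.25→1.25]: (75.9+179.2)/2 × 1 = 127.55
  [1.25→3.25]: (179.2+138.7)/2 × 2 = 317.9
  [3.25→3.5]: (138.7+131.1)/2 × 0.25 = 33.725
  [3.5→5]: (131.1+91.6)/2 × 1.5 = 167.025
  Sum = 655.6875 µg/L·hr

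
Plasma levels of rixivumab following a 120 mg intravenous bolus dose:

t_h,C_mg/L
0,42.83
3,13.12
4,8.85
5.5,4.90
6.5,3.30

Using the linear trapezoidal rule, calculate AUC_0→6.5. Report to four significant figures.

Trapezoidal AUC_0→6.5:
  [0→3]: (42.83+13.12)/2 × 3 = 83.925
  [3→4]: (13.12+8.85)/2 × 1 = 10.985
  [4→5.5]: (8.85+4.90)/2 × 1.5 = 10.3125
  [5.5→6.5]: (4.90+3.30)/2 × 1 = 4.1
  Sum = 109.3225 mg/L·h

AUC = 109.3 mg/L·h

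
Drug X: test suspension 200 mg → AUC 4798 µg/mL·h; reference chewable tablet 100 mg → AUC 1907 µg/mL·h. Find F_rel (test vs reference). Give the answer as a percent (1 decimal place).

F_rel = 125.8%

F_rel = (AUC_test/D_test) / (AUC_ref/D_ref)
      = (4798/200) / (1907/100)
      = 23.99 / 19.07 = 1.2580 = 125.80%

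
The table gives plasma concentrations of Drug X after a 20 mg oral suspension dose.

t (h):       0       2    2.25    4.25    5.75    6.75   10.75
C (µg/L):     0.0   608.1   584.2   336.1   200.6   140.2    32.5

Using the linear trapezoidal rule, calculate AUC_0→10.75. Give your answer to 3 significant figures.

AUC = 2600 µg/L·h

Trapezoidal AUC_0→10.75:
  [0→2]: (0.0+608.1)/2 × 2 = 608.1
  [2→2.25]: (608.1+584.2)/2 × 0.25 = 149.0375
  [2.25→4.25]: (584.2+336.1)/2 × 2 = 920.3
  [4.25→5.75]: (336.1+200.6)/2 × 1.5 = 402.525
  [5.75→6.75]: (200.6+140.2)/2 × 1 = 170.4
  [6.75→10.75]: (140.2+32.5)/2 × 4 = 345.4
  Sum = 2595.7625 µg/L·h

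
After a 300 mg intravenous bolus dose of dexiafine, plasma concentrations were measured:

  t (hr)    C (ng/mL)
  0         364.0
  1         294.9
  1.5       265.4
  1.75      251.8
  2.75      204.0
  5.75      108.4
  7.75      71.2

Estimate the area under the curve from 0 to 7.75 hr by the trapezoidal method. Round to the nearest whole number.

Trapezoidal AUC_0→7.75:
  [0→1]: (364.0+294.9)/2 × 1 = 329.45
  [1→1.5]: (294.9+265.4)/2 × 0.5 = 140.075
  [1.5→1.75]: (265.4+251.8)/2 × 0.25 = 64.65
  [1.75→2.75]: (251.8+204.0)/2 × 1 = 227.9
  [2.75→5.75]: (204.0+108.4)/2 × 3 = 468.6
  [5.75→7.75]: (108.4+71.2)/2 × 2 = 179.6
  Sum = 1410.275 ng/mL·hr

AUC = 1410 ng/mL·hr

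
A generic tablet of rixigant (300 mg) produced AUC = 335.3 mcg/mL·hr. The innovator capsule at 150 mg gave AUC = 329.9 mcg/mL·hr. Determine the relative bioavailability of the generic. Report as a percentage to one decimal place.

F_rel = 50.8%

F_rel = (AUC_test/D_test) / (AUC_ref/D_ref)
      = (335.3/300) / (329.9/150)
      = 1.11767 / 2.19933 = 0.5082 = 50.82%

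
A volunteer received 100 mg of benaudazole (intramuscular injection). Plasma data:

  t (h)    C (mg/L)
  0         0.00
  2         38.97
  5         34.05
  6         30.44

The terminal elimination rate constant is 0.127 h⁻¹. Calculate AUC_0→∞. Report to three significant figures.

AUC = 420 mg/L·h

Trapezoidal AUC_0→6:
  [0→2]: (0.00+38.97)/2 × 2 = 38.97
  [2→5]: (38.97+34.05)/2 × 3 = 109.53
  [5→6]: (34.05+30.44)/2 × 1 = 32.245
  Sum = 180.745 mg/L·h
Extrapolated tail: C_last / k_e = 30.44 / 0.127 = 239.685
AUC_0→∞ = 180.745 + 239.685 = 420.43 mg/L·h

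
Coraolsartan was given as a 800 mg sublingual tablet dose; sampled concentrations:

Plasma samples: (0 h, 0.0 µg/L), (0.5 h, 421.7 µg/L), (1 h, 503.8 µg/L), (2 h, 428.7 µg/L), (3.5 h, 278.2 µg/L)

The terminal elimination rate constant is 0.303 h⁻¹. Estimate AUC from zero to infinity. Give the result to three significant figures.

AUC = 2250 µg/L·h

Trapezoidal AUC_0→3.5:
  [0→0.5]: (0.0+421.7)/2 × 0.5 = 105.425
  [0.5→1]: (421.7+503.8)/2 × 0.5 = 231.375
  [1→2]: (503.8+428.7)/2 × 1 = 466.25
  [2→3.5]: (428.7+278.2)/2 × 1.5 = 530.175
  Sum = 1333.225 µg/L·h
Extrapolated tail: C_last / k_e = 278.2 / 0.303 = 918.152
AUC_0→∞ = 1333.225 + 918.152 = 2251.377 µg/L·h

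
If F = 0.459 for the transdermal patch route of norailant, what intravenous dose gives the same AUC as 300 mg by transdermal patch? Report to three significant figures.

Systemic exposure from an extravascular dose = F × D_ev, so the equivalent IV dose is F × D_ev.
D_iv = F × D_ev = 0.459 × 300 = 137.7 mg

D_iv = 138 mg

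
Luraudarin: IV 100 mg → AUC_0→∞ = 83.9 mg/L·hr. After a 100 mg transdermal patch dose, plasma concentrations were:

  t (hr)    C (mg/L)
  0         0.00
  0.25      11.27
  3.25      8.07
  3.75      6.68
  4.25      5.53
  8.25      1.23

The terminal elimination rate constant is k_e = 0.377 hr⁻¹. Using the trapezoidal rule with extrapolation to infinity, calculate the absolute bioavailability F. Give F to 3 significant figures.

Trapezoidal AUC_0→8.25 (transdermal patch):
  [0→0.25]: (0.00+11.27)/2 × 0.25 = 1.40875
  [0.25→3.25]: (11.27+8.07)/2 × 3 = 29.01
  [3.25→3.75]: (8.07+6.68)/2 × 0.5 = 3.6875
  [3.75→4.25]: (6.68+5.53)/2 × 0.5 = 3.0525
  [4.25→8.25]: (5.53+1.23)/2 × 4 = 13.52
  Sum = 50.67875 mg/L·hr
Tail: C_last/k_e = 1.23/0.377 = 3.263
AUC_0→∞ (transdermal patch) = 50.67875 + 3.263 = 53.94175 mg/L·hr
F = (AUC_ev/D_ev)/(AUC_iv/D_iv) = (53.94175/100)/(83.9/100) = 0.5394175/0.839 = 0.6429

F = 0.643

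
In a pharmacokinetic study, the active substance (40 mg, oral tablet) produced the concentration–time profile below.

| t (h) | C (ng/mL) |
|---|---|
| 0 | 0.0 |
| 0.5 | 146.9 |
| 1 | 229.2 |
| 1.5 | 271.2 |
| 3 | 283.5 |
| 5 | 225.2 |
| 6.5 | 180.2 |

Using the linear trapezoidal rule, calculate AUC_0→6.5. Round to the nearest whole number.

Trapezoidal AUC_0→6.5:
  [0→0.5]: (0.0+146.9)/2 × 0.5 = 36.725
  [0.5→1]: (146.9+229.2)/2 × 0.5 = 94.025
  [1→1.5]: (229.2+271.2)/2 × 0.5 = 125.1
  [1.5→3]: (271.2+283.5)/2 × 1.5 = 416.025
  [3→5]: (283.5+225.2)/2 × 2 = 508.7
  [5→6.5]: (225.2+180.2)/2 × 1.5 = 304.05
  Sum = 1484.625 ng/mL·h

AUC = 1485 ng/mL·h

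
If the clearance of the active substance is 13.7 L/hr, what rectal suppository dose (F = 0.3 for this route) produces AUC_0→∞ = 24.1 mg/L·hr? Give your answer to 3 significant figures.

Dose = 1100 mg

Dose = CL × AUC_0→∞ / F
     = 13.7 × 24.1 / 0.3 = 1100.57 mg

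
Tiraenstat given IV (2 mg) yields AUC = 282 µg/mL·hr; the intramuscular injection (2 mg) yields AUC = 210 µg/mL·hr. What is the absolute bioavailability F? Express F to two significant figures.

F = 0.74

F = (AUC_ev / D_ev) / (AUC_iv / D_iv)
  = (210/2) / (282/2)
  = 105 / 141 = 0.7447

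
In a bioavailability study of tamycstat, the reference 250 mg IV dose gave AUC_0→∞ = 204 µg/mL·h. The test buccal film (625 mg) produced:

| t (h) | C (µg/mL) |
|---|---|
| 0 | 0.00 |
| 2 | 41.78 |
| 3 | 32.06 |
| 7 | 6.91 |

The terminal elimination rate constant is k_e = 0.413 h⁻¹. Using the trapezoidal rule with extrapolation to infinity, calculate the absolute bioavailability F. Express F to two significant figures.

F = 0.34

Trapezoidal AUC_0→7 (buccal film):
  [0→2]: (0.00+41.78)/2 × 2 = 41.78
  [2→3]: (41.78+32.06)/2 × 1 = 36.92
  [3→7]: (32.06+6.91)/2 × 4 = 77.94
  Sum = 156.64 µg/mL·h
Tail: C_last/k_e = 6.91/0.413 = 16.731
AUC_0→∞ (buccal film) = 156.64 + 16.731 = 173.371 µg/mL·h
F = (AUC_ev/D_ev)/(AUC_iv/D_iv) = (173.371/625)/(204/250) = 0.2773936/0.816 = 0.3399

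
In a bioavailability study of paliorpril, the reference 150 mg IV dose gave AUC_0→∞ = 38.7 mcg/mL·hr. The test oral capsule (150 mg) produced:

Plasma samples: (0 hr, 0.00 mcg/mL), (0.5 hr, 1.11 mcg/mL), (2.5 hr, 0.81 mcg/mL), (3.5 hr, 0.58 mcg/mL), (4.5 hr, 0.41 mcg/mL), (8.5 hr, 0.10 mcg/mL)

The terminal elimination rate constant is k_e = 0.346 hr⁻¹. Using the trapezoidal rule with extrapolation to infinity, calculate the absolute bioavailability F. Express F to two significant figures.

Trapezoidal AUC_0→8.5 (oral capsule):
  [0→0.5]: (0.00+1.11)/2 × 0.5 = 0.2775
  [0.5→2.5]: (1.11+0.81)/2 × 2 = 1.92
  [2.5→3.5]: (0.81+0.58)/2 × 1 = 0.695
  [3.5→4.5]: (0.58+0.41)/2 × 1 = 0.495
  [4.5→8.5]: (0.41+0.10)/2 × 4 = 1.02
  Sum = 4.4075 mcg/mL·hr
Tail: C_last/k_e = 0.10/0.346 = 0.289
AUC_0→∞ (oral capsule) = 4.4075 + 0.289 = 4.6965 mcg/mL·hr
F = (AUC_ev/D_ev)/(AUC_iv/D_iv) = (4.6965/150)/(38.7/150) = 0.03131/0.258 = 0.1214

F = 0.12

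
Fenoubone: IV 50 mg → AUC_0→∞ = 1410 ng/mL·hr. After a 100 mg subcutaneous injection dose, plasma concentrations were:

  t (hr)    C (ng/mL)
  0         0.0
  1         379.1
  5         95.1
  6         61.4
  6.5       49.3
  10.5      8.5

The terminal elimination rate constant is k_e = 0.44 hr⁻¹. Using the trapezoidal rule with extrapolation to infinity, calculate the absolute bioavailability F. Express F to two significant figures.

F = 0.49

Trapezoidal AUC_0→10.5 (subcutaneous injection):
  [0→1]: (0.0+379.1)/2 × 1 = 189.55
  [1→5]: (379.1+95.1)/2 × 4 = 948.4
  [5→6]: (95.1+61.4)/2 × 1 = 78.25
  [6→6.5]: (61.4+49.3)/2 × 0.5 = 27.675
  [6.5→10.5]: (49.3+8.5)/2 × 4 = 115.6
  Sum = 1359.475 ng/mL·hr
Tail: C_last/k_e = 8.5/0.44 = 19.318
AUC_0→∞ (subcutaneous injection) = 1359.475 + 19.318 = 1378.793 ng/mL·hr
F = (AUC_ev/D_ev)/(AUC_iv/D_iv) = (1378.793/100)/(1410/50) = 13.78793/28.2 = 0.4889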